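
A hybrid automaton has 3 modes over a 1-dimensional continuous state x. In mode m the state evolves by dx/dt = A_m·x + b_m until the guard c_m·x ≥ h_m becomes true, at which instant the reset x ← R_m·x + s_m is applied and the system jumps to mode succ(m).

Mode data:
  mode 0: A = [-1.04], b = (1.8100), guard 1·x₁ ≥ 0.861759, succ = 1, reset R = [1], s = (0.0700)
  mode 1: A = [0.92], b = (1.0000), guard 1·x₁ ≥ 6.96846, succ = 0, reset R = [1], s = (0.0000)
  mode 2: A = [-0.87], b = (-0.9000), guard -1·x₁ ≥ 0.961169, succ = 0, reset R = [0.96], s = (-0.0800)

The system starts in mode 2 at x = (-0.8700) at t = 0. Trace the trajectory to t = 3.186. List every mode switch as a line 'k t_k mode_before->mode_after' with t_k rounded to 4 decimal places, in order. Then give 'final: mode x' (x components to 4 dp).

Mode 2: guard c·x = 0.9612 hit at Δt = 0.9288 (t = 0.9288), x⁻ = (-0.9612) → reset → x⁺ = (-1.0027), jump to mode 0
Mode 0: guard c·x = 0.8618 hit at Δt = 1.0947 (t = 2.0235), x⁻ = (0.8618) → reset → x⁺ = (0.9318), jump to mode 1
Mode 1: flow for 1.1625 to horizon, guard not reached → x = (4.7954)

1 0.9288 2->0
2 2.0235 0->1
final: 1 4.7954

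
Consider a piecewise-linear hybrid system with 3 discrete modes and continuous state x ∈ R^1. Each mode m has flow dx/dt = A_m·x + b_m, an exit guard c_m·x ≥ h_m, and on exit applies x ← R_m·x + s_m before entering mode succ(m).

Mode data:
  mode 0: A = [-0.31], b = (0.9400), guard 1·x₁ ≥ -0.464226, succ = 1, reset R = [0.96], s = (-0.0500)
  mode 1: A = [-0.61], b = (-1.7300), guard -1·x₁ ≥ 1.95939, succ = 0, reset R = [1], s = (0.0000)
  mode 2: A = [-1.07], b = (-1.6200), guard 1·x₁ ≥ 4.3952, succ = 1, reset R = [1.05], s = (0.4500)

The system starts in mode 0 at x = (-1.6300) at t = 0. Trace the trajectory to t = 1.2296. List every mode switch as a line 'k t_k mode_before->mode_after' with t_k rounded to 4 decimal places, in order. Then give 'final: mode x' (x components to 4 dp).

Mode 0: guard c·x = -0.4642 hit at Δt = 0.9282 (t = 0.9282), x⁻ = (-0.4642) → reset → x⁺ = (-0.4957), jump to mode 1
Mode 1: flow for 0.3014 to horizon, guard not reached → x = (-0.8887)

1 0.9282 0->1
final: 1 -0.8887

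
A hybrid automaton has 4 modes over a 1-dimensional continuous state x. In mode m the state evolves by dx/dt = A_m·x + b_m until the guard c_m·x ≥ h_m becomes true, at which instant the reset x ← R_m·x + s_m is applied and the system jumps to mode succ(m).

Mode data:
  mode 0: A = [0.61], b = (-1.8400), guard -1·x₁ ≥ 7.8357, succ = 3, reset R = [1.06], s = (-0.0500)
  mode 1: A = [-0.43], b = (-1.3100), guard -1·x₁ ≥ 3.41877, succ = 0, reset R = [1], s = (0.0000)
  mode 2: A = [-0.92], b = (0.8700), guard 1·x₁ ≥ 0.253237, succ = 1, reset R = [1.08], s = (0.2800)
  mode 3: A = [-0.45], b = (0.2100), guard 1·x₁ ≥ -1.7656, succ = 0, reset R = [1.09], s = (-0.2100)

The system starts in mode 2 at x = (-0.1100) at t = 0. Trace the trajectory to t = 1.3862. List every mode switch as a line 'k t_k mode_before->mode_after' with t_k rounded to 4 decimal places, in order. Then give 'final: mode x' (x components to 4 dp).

1 0.4584 2->1
final: 1 -0.6308

Mode 2: guard c·x = 0.2532 hit at Δt = 0.4584 (t = 0.4584), x⁻ = (0.2532) → reset → x⁺ = (0.5535), jump to mode 1
Mode 1: flow for 0.9278 to horizon, guard not reached → x = (-0.6308)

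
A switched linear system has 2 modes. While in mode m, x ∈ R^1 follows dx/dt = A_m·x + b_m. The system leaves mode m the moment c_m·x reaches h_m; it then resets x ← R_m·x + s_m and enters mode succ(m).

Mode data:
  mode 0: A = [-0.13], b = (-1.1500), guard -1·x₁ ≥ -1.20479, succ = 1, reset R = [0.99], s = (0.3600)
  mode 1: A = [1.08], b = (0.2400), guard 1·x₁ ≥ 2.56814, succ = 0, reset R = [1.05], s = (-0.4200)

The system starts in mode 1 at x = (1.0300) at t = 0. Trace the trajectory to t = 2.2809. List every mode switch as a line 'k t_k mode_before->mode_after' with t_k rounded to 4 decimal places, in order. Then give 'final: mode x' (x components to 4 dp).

1 0.7419 1->0
2 1.5213 0->1
3 1.9402 1->0
final: 0 1.7946

Mode 1: guard c·x = 2.5681 hit at Δt = 0.7419 (t = 0.7419), x⁻ = (2.5681) → reset → x⁺ = (2.2765), jump to mode 0
Mode 0: guard c·x = -1.2048 hit at Δt = 0.7794 (t = 1.5213), x⁻ = (1.2048) → reset → x⁺ = (1.5527), jump to mode 1
Mode 1: guard c·x = 2.5681 hit at Δt = 0.4189 (t = 1.9402), x⁻ = (2.5681) → reset → x⁺ = (2.2765), jump to mode 0
Mode 0: flow for 0.3407 to horizon, guard not reached → x = (1.7946)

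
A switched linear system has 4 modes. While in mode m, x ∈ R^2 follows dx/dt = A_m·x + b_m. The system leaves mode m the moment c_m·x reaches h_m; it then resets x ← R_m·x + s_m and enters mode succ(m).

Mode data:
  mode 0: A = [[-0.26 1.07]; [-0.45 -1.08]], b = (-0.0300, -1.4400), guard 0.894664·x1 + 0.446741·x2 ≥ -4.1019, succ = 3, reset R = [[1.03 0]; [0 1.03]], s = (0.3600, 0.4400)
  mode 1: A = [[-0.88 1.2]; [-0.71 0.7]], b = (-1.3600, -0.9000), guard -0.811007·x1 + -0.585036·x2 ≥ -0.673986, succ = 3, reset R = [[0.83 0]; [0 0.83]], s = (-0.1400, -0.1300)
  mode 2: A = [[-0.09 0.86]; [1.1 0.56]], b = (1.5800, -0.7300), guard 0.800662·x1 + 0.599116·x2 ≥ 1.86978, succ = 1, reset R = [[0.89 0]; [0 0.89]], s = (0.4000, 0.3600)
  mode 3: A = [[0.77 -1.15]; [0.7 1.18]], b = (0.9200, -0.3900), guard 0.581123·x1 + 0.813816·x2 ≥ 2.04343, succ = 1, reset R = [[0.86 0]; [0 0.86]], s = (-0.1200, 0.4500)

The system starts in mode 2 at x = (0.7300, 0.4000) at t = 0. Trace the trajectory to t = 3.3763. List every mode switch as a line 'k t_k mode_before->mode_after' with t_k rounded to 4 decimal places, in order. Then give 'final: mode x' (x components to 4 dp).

1 0.4936 2->1
2 1.1758 1->3
3 2.2719 3->1
4 3.0327 1->3
final: 3 0.8113 0.1538

Mode 2: guard c·x = 1.8698 hit at Δt = 0.4936 (t = 0.4936), x⁻ = (1.6990, 0.8504) → reset → x⁺ = (1.9121, 1.1168), jump to mode 1
Mode 1: guard c·x = -0.6740 hit at Δt = 0.6822 (t = 1.1758), x⁻ = (0.7108, 0.1667) → reset → x⁺ = (0.4500, 0.0084), jump to mode 3
Mode 3: guard c·x = 2.0434 hit at Δt = 1.0961 (t = 2.2719), x⁻ = (2.2473, 0.9062) → reset → x⁺ = (1.8127, 1.2293), jump to mode 1
Mode 1: guard c·x = -0.6740 hit at Δt = 0.7608 (t = 3.0327), x⁻ = (0.6322, 0.2756) → reset → x⁺ = (0.3847, 0.0988), jump to mode 3
Mode 3: flow for 0.3436 to horizon, guard not reached → x = (0.8113, 0.1538)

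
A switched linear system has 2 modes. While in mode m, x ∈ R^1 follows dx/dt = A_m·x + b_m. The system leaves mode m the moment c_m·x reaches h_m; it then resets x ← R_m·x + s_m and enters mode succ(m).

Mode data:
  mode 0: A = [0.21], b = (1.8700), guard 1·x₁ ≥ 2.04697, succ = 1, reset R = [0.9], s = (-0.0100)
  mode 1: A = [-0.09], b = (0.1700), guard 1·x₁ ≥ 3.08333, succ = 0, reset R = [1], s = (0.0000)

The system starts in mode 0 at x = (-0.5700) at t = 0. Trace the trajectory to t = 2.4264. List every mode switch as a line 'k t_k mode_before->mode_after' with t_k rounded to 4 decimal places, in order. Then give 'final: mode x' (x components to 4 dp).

Mode 0: guard c·x = 2.0470 hit at Δt = 1.3003 (t = 1.3003), x⁻ = (2.0470) → reset → x⁺ = (1.8323), jump to mode 1
Mode 1: flow for 1.1261 to horizon, guard not reached → x = (1.8377)

1 1.3003 0->1
final: 1 1.8377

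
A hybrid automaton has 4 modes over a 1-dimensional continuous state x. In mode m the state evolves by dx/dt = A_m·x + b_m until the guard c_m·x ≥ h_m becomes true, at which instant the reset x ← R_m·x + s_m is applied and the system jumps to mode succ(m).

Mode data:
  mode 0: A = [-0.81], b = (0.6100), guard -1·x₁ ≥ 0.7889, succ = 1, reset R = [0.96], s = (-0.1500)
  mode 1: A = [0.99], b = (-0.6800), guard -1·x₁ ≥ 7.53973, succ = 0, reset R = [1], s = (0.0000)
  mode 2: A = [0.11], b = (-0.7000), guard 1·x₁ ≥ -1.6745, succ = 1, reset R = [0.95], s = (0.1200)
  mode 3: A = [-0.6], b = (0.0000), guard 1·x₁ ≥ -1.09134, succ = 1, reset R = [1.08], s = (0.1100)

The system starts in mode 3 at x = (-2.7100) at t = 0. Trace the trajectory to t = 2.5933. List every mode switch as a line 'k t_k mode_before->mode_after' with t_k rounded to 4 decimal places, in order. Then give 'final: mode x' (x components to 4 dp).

1 1.5159 3->1
final: 1 -4.4139

Mode 3: guard c·x = -1.0913 hit at Δt = 1.5159 (t = 1.5159), x⁻ = (-1.0913) → reset → x⁺ = (-1.0686), jump to mode 1
Mode 1: flow for 1.0774 to horizon, guard not reached → x = (-4.4139)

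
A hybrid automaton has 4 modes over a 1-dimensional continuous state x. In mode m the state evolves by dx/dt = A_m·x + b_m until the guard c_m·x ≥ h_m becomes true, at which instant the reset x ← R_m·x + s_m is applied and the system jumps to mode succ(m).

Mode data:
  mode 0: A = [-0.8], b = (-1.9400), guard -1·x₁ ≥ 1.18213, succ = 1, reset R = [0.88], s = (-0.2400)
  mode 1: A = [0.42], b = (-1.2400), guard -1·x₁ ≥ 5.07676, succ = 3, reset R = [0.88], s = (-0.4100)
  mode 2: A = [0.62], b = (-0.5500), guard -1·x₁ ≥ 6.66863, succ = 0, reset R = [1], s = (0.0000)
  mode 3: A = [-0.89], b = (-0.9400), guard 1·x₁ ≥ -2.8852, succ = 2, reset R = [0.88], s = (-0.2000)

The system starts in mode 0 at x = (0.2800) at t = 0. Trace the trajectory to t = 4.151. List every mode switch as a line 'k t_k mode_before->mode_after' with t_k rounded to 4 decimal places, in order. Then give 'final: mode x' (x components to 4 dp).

1 0.9721 0->1
2 2.4965 1->3
3 3.3244 3->2
final: 2 -5.1665

Mode 0: guard c·x = 1.1821 hit at Δt = 0.9721 (t = 0.9721), x⁻ = (-1.1821) → reset → x⁺ = (-1.2803), jump to mode 1
Mode 1: guard c·x = 5.0768 hit at Δt = 1.5244 (t = 2.4965), x⁻ = (-5.0768) → reset → x⁺ = (-4.8775), jump to mode 3
Mode 3: guard c·x = -2.8852 hit at Δt = 0.8279 (t = 3.3244), x⁻ = (-2.8852) → reset → x⁺ = (-2.7390), jump to mode 2
Mode 2: flow for 0.8266 to horizon, guard not reached → x = (-5.1665)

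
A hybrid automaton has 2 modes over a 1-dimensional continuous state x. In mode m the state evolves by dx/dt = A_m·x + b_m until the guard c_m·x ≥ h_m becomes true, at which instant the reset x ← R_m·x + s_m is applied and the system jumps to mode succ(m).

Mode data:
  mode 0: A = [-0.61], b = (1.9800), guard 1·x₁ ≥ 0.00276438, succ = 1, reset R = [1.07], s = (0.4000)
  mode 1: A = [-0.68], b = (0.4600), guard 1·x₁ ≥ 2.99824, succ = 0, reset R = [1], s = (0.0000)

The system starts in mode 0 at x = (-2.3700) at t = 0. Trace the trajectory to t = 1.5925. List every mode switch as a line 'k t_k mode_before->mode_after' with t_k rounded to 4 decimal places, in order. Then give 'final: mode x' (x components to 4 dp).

1 0.9001 0->1
final: 1 0.5057

Mode 0: guard c·x = 0.0028 hit at Δt = 0.9001 (t = 0.9001), x⁻ = (0.0028) → reset → x⁺ = (0.4030), jump to mode 1
Mode 1: flow for 0.6924 to horizon, guard not reached → x = (0.5057)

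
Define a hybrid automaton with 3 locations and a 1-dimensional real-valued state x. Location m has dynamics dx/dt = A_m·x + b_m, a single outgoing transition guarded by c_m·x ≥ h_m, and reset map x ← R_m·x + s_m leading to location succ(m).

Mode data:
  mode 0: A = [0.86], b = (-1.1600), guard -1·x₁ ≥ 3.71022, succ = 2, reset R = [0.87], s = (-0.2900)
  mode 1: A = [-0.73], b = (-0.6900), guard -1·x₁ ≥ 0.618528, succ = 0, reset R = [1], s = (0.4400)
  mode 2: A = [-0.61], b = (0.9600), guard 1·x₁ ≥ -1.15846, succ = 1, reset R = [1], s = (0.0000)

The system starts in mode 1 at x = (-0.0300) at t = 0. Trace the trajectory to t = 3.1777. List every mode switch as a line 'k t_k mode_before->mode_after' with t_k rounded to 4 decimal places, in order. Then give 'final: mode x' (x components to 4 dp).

Mode 1: guard c·x = 0.6185 hit at Δt = 1.4112 (t = 1.4112), x⁻ = (-0.6185) → reset → x⁺ = (-0.1785), jump to mode 0
Mode 0: guard c·x = 3.7102 hit at Δt = 1.3926 (t = 2.8038), x⁻ = (-3.7102) → reset → x⁺ = (-3.5179), jump to mode 2
Mode 2: flow for 0.3739 to horizon, guard not reached → x = (-2.4795)

1 1.4112 1->0
2 2.8038 0->2
final: 2 -2.4795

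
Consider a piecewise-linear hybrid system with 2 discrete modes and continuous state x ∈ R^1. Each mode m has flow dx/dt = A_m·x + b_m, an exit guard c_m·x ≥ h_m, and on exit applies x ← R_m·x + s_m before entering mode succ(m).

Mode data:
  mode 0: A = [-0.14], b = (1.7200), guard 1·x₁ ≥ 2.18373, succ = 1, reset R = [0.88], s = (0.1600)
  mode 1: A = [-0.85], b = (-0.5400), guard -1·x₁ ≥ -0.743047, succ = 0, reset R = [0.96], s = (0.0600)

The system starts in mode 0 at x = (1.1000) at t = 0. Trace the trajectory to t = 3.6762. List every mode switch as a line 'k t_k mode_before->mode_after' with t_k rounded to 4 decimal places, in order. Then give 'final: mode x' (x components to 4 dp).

1 0.7279 0->1
2 1.5263 1->0
3 2.4598 0->1
4 3.2582 1->0
final: 0 1.4277

Mode 0: guard c·x = 2.1837 hit at Δt = 0.7279 (t = 0.7279), x⁻ = (2.1837) → reset → x⁺ = (2.0817), jump to mode 1
Mode 1: guard c·x = -0.7430 hit at Δt = 0.7984 (t = 1.5263), x⁻ = (0.7430) → reset → x⁺ = (0.7733), jump to mode 0
Mode 0: guard c·x = 2.1837 hit at Δt = 0.9335 (t = 2.4598), x⁻ = (2.1837) → reset → x⁺ = (2.0817), jump to mode 1
Mode 1: guard c·x = -0.7430 hit at Δt = 0.7984 (t = 3.2582), x⁻ = (0.7430) → reset → x⁺ = (0.7733), jump to mode 0
Mode 0: flow for 0.4180 to horizon, guard not reached → x = (1.4277)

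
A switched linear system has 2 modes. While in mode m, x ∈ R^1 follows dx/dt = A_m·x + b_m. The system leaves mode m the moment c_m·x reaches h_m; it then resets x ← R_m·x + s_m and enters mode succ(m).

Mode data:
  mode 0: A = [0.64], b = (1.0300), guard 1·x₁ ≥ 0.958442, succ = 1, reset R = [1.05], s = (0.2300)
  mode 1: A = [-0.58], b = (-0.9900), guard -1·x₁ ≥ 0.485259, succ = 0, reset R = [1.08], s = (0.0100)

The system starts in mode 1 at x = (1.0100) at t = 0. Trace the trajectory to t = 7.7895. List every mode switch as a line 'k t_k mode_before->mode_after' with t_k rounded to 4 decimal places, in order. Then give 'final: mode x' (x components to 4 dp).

1 1.3781 1->0
2 2.7094 0->1
3 4.2255 1->0
4 5.5568 0->1
5 7.0729 1->0
final: 0 0.1233

Mode 1: guard c·x = 0.4853 hit at Δt = 1.3781 (t = 1.3781), x⁻ = (-0.4853) → reset → x⁺ = (-0.5141), jump to mode 0
Mode 0: guard c·x = 0.9584 hit at Δt = 1.3313 (t = 2.7094), x⁻ = (0.9584) → reset → x⁺ = (1.2364), jump to mode 1
Mode 1: guard c·x = 0.4853 hit at Δt = 1.5161 (t = 4.2255), x⁻ = (-0.4853) → reset → x⁺ = (-0.5141), jump to mode 0
Mode 0: guard c·x = 0.9584 hit at Δt = 1.3313 (t = 5.5568), x⁻ = (0.9584) → reset → x⁺ = (1.2364), jump to mode 1
Mode 1: guard c·x = 0.4853 hit at Δt = 1.5161 (t = 7.0729), x⁻ = (-0.4853) → reset → x⁺ = (-0.5141), jump to mode 0
Mode 0: flow for 0.7166 to horizon, guard not reached → x = (0.1233)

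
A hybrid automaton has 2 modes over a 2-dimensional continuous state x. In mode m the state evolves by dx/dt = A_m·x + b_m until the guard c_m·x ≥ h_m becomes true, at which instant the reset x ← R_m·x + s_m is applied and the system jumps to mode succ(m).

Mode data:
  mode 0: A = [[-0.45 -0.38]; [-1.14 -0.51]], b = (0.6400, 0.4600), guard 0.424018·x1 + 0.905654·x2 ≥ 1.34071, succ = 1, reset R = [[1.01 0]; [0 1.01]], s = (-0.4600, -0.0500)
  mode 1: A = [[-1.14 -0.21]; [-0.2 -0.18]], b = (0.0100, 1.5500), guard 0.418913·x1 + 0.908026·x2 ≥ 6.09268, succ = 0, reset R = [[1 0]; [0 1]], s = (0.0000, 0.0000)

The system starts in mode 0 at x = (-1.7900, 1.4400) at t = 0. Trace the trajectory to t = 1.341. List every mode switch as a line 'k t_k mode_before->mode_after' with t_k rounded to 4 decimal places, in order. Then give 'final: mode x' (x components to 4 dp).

Mode 0: guard c·x = 1.3407 hit at Δt = 0.5307 (t = 0.5307), x⁻ = (-1.4385, 2.1539) → reset → x⁺ = (-1.9129, 2.1254), jump to mode 1
Mode 1: flow for 0.8103 to horizon, guard not reached → x = (-1.0627, 3.2164)

1 0.5307 0->1
final: 1 -1.0627 3.2164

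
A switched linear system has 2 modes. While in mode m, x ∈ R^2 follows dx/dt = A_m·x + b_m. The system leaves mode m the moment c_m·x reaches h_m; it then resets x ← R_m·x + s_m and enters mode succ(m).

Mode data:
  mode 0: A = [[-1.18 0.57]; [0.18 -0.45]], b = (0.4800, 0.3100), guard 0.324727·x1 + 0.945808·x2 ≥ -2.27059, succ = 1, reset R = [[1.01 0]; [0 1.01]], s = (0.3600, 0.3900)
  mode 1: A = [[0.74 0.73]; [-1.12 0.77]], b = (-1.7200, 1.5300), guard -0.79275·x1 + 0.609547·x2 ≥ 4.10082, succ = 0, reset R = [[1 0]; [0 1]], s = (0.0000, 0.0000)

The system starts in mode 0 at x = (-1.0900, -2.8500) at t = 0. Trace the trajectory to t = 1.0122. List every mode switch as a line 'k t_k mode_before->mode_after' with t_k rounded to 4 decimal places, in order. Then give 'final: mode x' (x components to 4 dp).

1 0.6207 0->1
final: 1 -2.0144 -0.9896

Mode 0: guard c·x = -2.2706 hit at Δt = 0.6207 (t = 0.6207), x⁻ = (-0.9163, -2.0861) → reset → x⁺ = (-0.5654, -1.7170), jump to mode 1
Mode 1: flow for 0.3915 to horizon, guard not reached → x = (-2.0144, -0.9896)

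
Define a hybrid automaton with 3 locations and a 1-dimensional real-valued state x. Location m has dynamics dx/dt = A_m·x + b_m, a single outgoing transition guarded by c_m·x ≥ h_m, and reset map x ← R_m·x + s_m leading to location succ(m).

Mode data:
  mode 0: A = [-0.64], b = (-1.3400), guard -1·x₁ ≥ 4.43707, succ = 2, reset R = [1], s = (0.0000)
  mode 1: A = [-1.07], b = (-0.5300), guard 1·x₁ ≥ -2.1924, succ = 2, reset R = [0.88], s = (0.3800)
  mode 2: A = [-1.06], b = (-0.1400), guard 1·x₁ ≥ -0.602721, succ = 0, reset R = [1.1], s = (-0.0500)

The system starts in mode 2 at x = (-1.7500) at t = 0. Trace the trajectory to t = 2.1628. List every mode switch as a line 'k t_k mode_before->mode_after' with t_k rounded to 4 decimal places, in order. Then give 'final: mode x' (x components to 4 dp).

Mode 2: guard c·x = -0.6027 hit at Δt = 1.1649 (t = 1.1649), x⁻ = (-0.6027) → reset → x⁺ = (-0.7130), jump to mode 0
Mode 0: flow for 0.9979 to horizon, guard not reached → x = (-1.3647)

1 1.1649 2->0
final: 0 -1.3647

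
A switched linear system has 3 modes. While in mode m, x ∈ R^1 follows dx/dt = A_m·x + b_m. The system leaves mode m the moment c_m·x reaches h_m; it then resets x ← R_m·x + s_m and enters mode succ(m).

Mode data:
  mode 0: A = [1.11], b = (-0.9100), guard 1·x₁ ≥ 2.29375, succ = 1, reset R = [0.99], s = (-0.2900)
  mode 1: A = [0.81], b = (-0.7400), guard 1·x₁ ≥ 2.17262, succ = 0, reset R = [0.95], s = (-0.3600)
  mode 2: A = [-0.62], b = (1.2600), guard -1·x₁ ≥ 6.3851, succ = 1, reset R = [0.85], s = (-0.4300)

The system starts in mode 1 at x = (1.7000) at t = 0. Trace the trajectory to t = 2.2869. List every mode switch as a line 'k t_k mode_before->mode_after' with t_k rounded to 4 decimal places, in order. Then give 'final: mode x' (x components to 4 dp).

Mode 1: guard c·x = 2.1726 hit at Δt = 0.5810 (t = 0.5810), x⁻ = (2.1726) → reset → x⁺ = (1.7040), jump to mode 0
Mode 0: guard c·x = 2.2938 hit at Δt = 0.4604 (t = 1.0414), x⁻ = (2.2937) → reset → x⁺ = (1.9808), jump to mode 1
Mode 1: guard c·x = 2.1726 hit at Δt = 0.2041 (t = 1.2455), x⁻ = (2.1726) → reset → x⁺ = (1.7040), jump to mode 0
Mode 0: guard c·x = 2.2938 hit at Δt = 0.4604 (t = 1.7058), x⁻ = (2.2937) → reset → x⁺ = (1.9808), jump to mode 1
Mode 1: guard c·x = 2.1726 hit at Δt = 0.2041 (t = 1.9099), x⁻ = (2.1726) → reset → x⁺ = (1.7040), jump to mode 0
Mode 0: flow for 0.3770 to horizon, guard not reached → x = (2.1634)

1 0.5810 1->0
2 1.0414 0->1
3 1.2455 1->0
4 1.7058 0->1
5 1.9099 1->0
final: 0 2.1634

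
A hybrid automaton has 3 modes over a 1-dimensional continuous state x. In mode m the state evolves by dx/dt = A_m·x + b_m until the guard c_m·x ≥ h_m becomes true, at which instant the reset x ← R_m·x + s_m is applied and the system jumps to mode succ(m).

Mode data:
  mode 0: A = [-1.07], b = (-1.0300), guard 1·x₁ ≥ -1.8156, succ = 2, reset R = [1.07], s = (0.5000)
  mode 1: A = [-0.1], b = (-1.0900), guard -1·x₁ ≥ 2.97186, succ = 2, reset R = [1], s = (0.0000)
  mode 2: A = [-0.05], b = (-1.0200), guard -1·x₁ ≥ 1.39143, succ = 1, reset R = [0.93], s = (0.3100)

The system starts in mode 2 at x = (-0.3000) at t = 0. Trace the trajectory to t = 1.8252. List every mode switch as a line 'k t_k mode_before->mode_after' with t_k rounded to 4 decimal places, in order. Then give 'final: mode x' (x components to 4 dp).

1 1.1166 2->1
final: 1 -1.6624

Mode 2: guard c·x = 1.3914 hit at Δt = 1.1166 (t = 1.1166), x⁻ = (-1.3914) → reset → x⁺ = (-0.9840), jump to mode 1
Mode 1: flow for 0.7086 to horizon, guard not reached → x = (-1.6624)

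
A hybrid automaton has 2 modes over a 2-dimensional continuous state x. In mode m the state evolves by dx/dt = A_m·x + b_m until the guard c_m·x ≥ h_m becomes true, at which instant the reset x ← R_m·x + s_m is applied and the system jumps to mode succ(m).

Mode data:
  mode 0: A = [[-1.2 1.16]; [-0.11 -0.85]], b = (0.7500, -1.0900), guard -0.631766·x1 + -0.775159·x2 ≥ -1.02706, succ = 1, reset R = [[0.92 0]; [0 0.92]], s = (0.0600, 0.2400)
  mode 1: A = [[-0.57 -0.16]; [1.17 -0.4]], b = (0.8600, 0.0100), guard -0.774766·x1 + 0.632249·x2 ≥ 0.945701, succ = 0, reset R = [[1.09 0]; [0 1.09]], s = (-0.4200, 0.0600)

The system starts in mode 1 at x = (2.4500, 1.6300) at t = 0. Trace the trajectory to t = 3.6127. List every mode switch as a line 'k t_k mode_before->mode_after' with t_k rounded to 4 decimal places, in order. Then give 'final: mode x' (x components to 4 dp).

1 1.4110 1->0
2 2.8176 0->1
final: 1 1.4083 1.3783

Mode 1: guard c·x = 0.9457 hit at Δt = 1.4110 (t = 1.4110), x⁻ = (1.4959, 3.3289) → reset → x⁺ = (1.2106, 3.6885), jump to mode 0
Mode 0: guard c·x = -1.0271 hit at Δt = 1.4066 (t = 2.8176), x⁻ = (1.5621, 0.0519) → reset → x⁺ = (1.4971, 0.2877), jump to mode 1
Mode 1: flow for 0.7951 to horizon, guard not reached → x = (1.4083, 1.3783)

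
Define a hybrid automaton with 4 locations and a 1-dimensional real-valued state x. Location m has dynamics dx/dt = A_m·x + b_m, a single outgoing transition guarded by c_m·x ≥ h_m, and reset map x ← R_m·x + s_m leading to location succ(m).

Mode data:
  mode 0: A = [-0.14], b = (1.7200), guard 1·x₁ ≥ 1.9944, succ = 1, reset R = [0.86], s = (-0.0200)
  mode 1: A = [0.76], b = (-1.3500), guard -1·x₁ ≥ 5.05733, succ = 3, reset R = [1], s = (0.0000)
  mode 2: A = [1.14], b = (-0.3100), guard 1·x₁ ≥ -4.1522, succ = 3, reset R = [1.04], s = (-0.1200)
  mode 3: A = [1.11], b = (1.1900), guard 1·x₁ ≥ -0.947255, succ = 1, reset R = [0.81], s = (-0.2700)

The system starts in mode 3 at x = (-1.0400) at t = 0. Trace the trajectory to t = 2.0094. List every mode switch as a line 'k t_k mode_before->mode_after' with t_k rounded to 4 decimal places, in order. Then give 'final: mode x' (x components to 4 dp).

Mode 3: guard c·x = -0.9473 hit at Δt = 1.2242 (t = 1.2242), x⁻ = (-0.9473) → reset → x⁺ = (-1.0373), jump to mode 1
Mode 1: flow for 0.7852 to horizon, guard not reached → x = (-3.3338)

1 1.2242 3->1
final: 1 -3.3338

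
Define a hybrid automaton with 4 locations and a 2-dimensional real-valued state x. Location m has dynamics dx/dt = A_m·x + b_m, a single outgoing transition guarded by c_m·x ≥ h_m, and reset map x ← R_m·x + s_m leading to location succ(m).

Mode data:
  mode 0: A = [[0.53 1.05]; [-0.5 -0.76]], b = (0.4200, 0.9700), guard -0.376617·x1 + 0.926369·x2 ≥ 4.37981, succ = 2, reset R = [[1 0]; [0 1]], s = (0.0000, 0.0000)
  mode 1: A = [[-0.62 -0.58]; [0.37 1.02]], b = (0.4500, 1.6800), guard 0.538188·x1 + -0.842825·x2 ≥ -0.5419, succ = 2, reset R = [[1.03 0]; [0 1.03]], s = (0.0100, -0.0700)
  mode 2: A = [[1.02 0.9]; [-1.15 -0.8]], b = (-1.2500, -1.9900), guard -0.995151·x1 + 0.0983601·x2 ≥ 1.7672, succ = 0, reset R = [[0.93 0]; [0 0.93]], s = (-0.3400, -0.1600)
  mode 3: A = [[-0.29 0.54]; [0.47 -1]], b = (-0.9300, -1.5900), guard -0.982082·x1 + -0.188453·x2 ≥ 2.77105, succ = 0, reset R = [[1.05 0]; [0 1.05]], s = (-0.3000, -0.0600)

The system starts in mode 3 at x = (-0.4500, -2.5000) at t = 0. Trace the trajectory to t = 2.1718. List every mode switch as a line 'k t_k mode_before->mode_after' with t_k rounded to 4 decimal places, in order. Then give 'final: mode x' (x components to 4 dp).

1 1.0705 3->0
final: 0 -5.4267 1.2937

Mode 3: guard c·x = 2.7710 hit at Δt = 1.0705 (t = 1.0705), x⁻ = (-2.3604, -2.4033) → reset → x⁺ = (-2.7785, -2.5834), jump to mode 0
Mode 0: flow for 1.1013 to horizon, guard not reached → x = (-5.4267, 1.2937)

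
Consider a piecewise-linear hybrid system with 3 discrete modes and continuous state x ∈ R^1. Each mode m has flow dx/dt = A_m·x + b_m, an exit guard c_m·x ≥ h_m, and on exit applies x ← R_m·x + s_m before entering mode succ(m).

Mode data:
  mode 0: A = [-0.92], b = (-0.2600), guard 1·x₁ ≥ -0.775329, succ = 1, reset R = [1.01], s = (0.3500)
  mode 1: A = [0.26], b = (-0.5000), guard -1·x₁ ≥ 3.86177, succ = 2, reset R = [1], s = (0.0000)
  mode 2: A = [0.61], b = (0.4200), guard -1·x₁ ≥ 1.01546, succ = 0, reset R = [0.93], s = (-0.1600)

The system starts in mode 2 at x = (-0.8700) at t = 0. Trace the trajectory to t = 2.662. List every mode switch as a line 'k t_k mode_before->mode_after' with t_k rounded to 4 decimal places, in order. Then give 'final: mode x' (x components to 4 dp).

Mode 2: guard c·x = 1.0155 hit at Δt = 0.9650 (t = 0.9650), x⁻ = (-1.0155) → reset → x⁺ = (-1.1044), jump to mode 0
Mode 0: guard c·x = -0.7753 hit at Δt = 0.5560 (t = 1.5210), x⁻ = (-0.7753) → reset → x⁺ = (-0.4331), jump to mode 1
Mode 1: flow for 1.1410 to horizon, guard not reached → x = (-1.2468)

1 0.9650 2->0
2 1.5210 0->1
final: 1 -1.2468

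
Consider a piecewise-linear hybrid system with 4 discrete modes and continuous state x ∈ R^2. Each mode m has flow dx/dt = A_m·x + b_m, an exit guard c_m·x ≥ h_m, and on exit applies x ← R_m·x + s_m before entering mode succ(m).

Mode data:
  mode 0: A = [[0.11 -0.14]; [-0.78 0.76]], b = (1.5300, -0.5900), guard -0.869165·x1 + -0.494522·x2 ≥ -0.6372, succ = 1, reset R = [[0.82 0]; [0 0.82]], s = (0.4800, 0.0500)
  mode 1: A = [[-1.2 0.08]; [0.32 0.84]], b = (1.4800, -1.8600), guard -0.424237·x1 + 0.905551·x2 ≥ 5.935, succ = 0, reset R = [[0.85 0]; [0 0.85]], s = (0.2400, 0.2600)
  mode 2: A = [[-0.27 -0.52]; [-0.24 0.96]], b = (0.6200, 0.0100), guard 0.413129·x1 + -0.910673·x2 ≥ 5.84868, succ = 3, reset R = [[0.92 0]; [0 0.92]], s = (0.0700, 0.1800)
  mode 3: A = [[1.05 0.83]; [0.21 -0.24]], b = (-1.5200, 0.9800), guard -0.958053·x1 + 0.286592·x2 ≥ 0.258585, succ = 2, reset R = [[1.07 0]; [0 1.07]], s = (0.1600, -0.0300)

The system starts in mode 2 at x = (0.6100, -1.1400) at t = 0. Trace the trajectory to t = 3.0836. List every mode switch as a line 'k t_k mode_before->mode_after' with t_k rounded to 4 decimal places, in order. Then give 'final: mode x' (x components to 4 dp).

Mode 2: guard c·x = 5.8487 hit at Δt = 1.3774 (t = 1.3774), x⁻ = (2.7976, -5.1532) → reset → x⁺ = (2.6438, -4.5610), jump to mode 3
Mode 3: guard c·x = 0.2586 hit at Δt = 1.1231 (t = 2.5005), x⁻ = (-0.9655, -2.3254) → reset → x⁺ = (-0.8731, -2.5182), jump to mode 2
Mode 2: flow for 0.5831 to horizon, guard not reached → x = (0.5304, -4.3503)

1 1.3774 2->3
2 2.5005 3->2
final: 2 0.5304 -4.3503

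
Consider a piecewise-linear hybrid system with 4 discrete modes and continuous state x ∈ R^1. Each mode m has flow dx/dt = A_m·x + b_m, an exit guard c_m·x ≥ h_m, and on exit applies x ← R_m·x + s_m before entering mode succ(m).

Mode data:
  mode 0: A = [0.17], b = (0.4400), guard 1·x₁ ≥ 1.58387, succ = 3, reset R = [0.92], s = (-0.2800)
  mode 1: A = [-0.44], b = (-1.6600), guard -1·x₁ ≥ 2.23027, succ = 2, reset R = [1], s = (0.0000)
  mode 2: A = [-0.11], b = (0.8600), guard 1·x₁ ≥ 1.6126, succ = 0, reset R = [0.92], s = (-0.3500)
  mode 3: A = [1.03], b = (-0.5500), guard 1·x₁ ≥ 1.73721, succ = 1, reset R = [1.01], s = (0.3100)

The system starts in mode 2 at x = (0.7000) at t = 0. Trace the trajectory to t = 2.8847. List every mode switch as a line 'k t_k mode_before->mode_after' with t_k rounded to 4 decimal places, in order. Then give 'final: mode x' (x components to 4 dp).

Mode 2: guard c·x = 1.6126 hit at Δt = 1.2473 (t = 1.2473), x⁻ = (1.6126) → reset → x⁺ = (1.1336), jump to mode 0
Mode 0: guard c·x = 1.5839 hit at Δt = 0.6718 (t = 1.9191), x⁻ = (1.5839) → reset → x⁺ = (1.1772), jump to mode 3
Mode 3: guard c·x = 1.7372 hit at Δt = 0.6081 (t = 2.5272), x⁻ = (1.7372) → reset → x⁺ = (2.0646), jump to mode 1
Mode 1: flow for 0.3575 to horizon, guard not reached → x = (1.2149)

1 1.2473 2->0
2 1.9191 0->3
3 2.5272 3->1
final: 1 1.2149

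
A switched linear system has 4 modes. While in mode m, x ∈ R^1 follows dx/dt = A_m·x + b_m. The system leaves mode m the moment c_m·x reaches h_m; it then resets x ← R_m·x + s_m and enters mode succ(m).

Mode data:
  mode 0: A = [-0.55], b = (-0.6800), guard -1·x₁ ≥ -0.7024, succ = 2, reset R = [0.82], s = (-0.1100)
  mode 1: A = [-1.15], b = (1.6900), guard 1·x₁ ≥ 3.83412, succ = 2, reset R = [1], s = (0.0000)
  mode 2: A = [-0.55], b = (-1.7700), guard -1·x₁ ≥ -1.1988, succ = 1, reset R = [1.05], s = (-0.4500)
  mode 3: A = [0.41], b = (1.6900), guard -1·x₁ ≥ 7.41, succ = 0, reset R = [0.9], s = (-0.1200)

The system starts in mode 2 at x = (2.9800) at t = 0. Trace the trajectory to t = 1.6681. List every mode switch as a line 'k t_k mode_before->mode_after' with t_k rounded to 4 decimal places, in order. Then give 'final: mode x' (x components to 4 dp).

1 0.6160 2->1
final: 1 1.2725

Mode 2: guard c·x = -1.1988 hit at Δt = 0.6160 (t = 0.6160), x⁻ = (1.1988) → reset → x⁺ = (0.8087), jump to mode 1
Mode 1: flow for 1.0521 to horizon, guard not reached → x = (1.2725)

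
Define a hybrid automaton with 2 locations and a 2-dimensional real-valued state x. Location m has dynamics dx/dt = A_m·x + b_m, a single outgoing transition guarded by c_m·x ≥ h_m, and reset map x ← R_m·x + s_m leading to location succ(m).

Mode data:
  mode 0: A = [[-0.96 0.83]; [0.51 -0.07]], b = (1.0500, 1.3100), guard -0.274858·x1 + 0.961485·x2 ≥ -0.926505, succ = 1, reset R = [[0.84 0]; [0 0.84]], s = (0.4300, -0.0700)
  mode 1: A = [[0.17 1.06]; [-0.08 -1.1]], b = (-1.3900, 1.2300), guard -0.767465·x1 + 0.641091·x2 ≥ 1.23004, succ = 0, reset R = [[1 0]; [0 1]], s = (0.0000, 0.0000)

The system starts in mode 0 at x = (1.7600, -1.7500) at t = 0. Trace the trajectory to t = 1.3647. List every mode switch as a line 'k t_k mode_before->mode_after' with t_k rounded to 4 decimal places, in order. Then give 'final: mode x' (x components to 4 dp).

1 0.5277 0->1
final: 1 0.2694 0.3989

Mode 0: guard c·x = -0.9265 hit at Δt = 0.5277 (t = 0.5277), x⁻ = (1.1052, -0.6477) → reset → x⁺ = (1.3584, -0.6140), jump to mode 1
Mode 1: flow for 0.8370 to horizon, guard not reached → x = (0.2694, 0.3989)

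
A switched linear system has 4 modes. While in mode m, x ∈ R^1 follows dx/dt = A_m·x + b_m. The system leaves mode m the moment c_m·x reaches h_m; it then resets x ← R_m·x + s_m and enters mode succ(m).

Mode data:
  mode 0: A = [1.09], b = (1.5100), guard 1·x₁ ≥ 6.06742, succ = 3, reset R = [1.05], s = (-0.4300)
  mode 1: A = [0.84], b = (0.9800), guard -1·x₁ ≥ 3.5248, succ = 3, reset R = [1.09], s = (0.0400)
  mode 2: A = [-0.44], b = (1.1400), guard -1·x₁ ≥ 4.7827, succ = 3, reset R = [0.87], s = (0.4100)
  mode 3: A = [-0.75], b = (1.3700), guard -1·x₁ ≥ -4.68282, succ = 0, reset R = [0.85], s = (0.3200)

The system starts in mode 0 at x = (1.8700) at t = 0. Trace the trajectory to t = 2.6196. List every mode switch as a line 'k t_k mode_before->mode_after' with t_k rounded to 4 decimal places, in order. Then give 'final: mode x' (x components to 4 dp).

1 0.7599 0->3
2 1.2465 3->0
3 1.4948 0->3
4 1.9814 3->0
5 2.2297 0->3
final: 3 4.8976

Mode 0: guard c·x = 6.0674 hit at Δt = 0.7599 (t = 0.7599), x⁻ = (6.0674) → reset → x⁺ = (5.9408), jump to mode 3
Mode 3: guard c·x = -4.6828 hit at Δt = 0.4866 (t = 1.2465), x⁻ = (4.6828) → reset → x⁺ = (4.3004), jump to mode 0
Mode 0: guard c·x = 6.0674 hit at Δt = 0.2483 (t = 1.4948), x⁻ = (6.0674) → reset → x⁺ = (5.9408), jump to mode 3
Mode 3: guard c·x = -4.6828 hit at Δt = 0.4866 (t = 1.9814), x⁻ = (4.6828) → reset → x⁺ = (4.3004), jump to mode 0
Mode 0: guard c·x = 6.0674 hit at Δt = 0.2483 (t = 2.2297), x⁻ = (6.0674) → reset → x⁺ = (5.9408), jump to mode 3
Mode 3: flow for 0.3899 to horizon, guard not reached → x = (4.8976)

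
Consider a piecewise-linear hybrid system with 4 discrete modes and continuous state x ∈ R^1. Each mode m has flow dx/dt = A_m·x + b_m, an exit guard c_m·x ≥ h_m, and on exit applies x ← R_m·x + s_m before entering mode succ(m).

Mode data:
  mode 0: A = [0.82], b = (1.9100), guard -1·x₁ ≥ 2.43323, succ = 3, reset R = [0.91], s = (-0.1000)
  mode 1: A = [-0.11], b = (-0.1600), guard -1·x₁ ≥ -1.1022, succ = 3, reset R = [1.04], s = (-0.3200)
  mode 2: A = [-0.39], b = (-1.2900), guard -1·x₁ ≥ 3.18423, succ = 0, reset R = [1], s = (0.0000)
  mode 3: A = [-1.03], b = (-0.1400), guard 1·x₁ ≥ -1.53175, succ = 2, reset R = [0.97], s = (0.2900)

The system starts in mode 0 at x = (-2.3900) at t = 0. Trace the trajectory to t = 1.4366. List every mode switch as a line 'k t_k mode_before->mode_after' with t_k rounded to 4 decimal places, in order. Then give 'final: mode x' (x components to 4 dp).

Mode 0: guard c·x = 2.4332 hit at Δt = 0.6556 (t = 0.6556), x⁻ = (-2.4332) → reset → x⁺ = (-2.3142), jump to mode 3
Mode 3: guard c·x = -1.5317 hit at Δt = 0.4321 (t = 1.0877), x⁻ = (-1.5318) → reset → x⁺ = (-1.1958), jump to mode 2
Mode 2: flow for 0.3489 to horizon, guard not reached → x = (-1.4645)

1 0.6556 0->3
2 1.0877 3->2
final: 2 -1.4645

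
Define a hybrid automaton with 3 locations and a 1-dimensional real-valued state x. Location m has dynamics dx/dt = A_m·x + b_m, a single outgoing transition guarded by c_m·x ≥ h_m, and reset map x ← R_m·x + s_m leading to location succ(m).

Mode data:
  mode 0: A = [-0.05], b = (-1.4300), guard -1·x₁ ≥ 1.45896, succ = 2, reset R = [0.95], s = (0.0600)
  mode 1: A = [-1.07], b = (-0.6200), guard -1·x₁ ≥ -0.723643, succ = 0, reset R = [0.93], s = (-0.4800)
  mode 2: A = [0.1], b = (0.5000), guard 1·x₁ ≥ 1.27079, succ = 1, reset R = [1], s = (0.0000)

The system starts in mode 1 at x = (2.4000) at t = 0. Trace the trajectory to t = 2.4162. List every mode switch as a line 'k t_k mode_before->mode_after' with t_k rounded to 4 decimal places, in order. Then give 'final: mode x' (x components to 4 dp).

Mode 1: guard c·x = -0.7236 hit at Δt = 0.7729 (t = 0.7729), x⁻ = (0.7236) → reset → x⁺ = (0.1930), jump to mode 0
Mode 0: guard c·x = 1.4590 hit at Δt = 1.1817 (t = 1.9546), x⁻ = (-1.4590) → reset → x⁺ = (-1.3260), jump to mode 2
Mode 2: flow for 0.4616 to horizon, guard not reached → x = (-1.1524)

1 0.7729 1->0
2 1.9546 0->2
final: 2 -1.1524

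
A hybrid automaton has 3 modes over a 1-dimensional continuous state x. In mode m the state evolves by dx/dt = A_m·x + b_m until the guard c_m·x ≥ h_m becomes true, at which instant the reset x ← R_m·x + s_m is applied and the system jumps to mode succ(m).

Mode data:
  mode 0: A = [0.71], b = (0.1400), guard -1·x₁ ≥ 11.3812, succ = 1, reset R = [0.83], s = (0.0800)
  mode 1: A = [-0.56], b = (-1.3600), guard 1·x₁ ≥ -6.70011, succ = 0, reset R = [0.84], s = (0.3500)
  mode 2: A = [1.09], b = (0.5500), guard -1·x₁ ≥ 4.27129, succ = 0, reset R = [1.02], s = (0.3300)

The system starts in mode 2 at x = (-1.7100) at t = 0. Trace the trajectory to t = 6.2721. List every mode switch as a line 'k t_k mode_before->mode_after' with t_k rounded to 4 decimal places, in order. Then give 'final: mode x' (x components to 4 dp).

1 1.0453 2->0
2 2.5548 0->1
3 3.4209 1->0
4 4.5322 0->1
5 5.3983 1->0
final: 0 -9.6463

Mode 2: guard c·x = 4.2713 hit at Δt = 1.0453 (t = 1.0453), x⁻ = (-4.2713) → reset → x⁺ = (-4.0267), jump to mode 0
Mode 0: guard c·x = 11.3812 hit at Δt = 1.5095 (t = 2.5548), x⁻ = (-11.3812) → reset → x⁺ = (-9.3664), jump to mode 1
Mode 1: guard c·x = -6.7001 hit at Δt = 0.8661 (t = 3.4209), x⁻ = (-6.7001) → reset → x⁺ = (-5.2781), jump to mode 0
Mode 0: guard c·x = 11.3812 hit at Δt = 1.1113 (t = 4.5322), x⁻ = (-11.3812) → reset → x⁺ = (-9.3664), jump to mode 1
Mode 1: guard c·x = -6.7001 hit at Δt = 0.8661 (t = 5.3983), x⁻ = (-6.7001) → reset → x⁺ = (-5.2781), jump to mode 0
Mode 0: flow for 0.8738 to horizon, guard not reached → x = (-9.6463)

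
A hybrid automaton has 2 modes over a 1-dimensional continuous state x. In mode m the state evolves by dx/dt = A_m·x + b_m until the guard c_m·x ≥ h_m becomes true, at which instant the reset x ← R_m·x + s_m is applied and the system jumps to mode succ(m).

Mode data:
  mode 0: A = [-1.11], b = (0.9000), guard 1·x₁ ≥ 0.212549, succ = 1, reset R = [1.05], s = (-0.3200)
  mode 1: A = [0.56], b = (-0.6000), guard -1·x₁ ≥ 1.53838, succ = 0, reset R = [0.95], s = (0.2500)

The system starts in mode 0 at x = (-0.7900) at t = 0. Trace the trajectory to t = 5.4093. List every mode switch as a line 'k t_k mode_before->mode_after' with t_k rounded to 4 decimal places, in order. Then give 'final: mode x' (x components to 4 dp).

Mode 0: guard c·x = 0.2125 hit at Δt = 0.8867 (t = 0.8867), x⁻ = (0.2125) → reset → x⁺ = (-0.0968), jump to mode 1
Mode 1: guard c·x = 1.5384 hit at Δt = 1.4353 (t = 2.3220), x⁻ = (-1.5384) → reset → x⁺ = (-1.2115), jump to mode 0
Mode 0: guard c·x = 0.2125 hit at Δt = 1.0973 (t = 3.4193), x⁻ = (0.2125) → reset → x⁺ = (-0.0968), jump to mode 1
Mode 1: guard c·x = 1.5384 hit at Δt = 1.4353 (t = 4.8546), x⁻ = (-1.5384) → reset → x⁺ = (-1.2115), jump to mode 0
Mode 0: flow for 0.5547 to horizon, guard not reached → x = (-0.2817)

1 0.8867 0->1
2 2.3220 1->0
3 3.4193 0->1
4 4.8546 1->0
final: 0 -0.2817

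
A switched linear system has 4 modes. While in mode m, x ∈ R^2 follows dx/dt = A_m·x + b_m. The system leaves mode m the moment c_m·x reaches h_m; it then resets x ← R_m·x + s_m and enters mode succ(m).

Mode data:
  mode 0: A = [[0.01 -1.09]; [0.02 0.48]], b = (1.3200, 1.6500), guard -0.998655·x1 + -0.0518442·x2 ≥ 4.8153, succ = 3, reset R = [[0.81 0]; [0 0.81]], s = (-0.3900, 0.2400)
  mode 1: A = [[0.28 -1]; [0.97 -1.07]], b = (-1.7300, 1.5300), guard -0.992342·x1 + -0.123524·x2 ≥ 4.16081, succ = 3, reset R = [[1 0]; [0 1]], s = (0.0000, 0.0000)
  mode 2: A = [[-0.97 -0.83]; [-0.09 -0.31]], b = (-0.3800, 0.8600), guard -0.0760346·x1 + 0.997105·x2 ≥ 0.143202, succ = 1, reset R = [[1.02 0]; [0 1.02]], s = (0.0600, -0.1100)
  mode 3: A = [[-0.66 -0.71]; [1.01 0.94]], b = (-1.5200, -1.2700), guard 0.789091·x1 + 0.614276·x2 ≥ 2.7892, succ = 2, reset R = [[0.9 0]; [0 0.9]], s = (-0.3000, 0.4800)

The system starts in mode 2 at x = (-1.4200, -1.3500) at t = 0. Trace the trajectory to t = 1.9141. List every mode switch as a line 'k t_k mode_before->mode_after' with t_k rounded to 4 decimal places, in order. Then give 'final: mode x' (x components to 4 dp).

Mode 2: guard c·x = 0.1432 hit at Δt = 1.3345 (t = 1.3345), x⁻ = (-0.4194, 0.1116) → reset → x⁺ = (-0.3678, 0.0039), jump to mode 1
Mode 1: flow for 0.5796 to horizon, guard not reached → x = (-1.6368, 0.2271)

1 1.3345 2->1
final: 1 -1.6368 0.2271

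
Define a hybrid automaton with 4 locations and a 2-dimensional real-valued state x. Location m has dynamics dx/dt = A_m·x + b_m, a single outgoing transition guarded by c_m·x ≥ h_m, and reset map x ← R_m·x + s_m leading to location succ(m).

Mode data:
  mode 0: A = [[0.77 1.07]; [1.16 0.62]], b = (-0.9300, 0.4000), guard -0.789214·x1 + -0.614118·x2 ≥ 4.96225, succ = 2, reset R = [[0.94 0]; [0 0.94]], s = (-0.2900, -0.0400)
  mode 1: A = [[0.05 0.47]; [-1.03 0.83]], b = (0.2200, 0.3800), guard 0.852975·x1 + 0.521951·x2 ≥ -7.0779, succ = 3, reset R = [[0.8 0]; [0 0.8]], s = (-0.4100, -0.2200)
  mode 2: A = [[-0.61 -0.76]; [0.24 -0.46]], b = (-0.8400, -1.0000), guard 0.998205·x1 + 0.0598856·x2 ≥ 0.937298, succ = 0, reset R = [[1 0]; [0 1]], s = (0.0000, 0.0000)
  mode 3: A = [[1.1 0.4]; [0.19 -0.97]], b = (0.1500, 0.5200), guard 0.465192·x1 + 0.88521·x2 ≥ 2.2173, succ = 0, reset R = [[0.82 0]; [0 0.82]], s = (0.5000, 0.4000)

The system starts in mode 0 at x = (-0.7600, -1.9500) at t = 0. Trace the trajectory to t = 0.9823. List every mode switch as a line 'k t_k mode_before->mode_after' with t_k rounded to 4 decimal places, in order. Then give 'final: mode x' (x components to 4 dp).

1 0.5043 0->2
final: 2 -1.8431 -3.5217

Mode 0: guard c·x = 4.9623 hit at Δt = 0.5043 (t = 0.5043), x⁻ = (-3.4070, -3.7019) → reset → x⁺ = (-3.4925, -3.5198), jump to mode 2
Mode 2: flow for 0.4780 to horizon, guard not reached → x = (-1.8431, -3.5217)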